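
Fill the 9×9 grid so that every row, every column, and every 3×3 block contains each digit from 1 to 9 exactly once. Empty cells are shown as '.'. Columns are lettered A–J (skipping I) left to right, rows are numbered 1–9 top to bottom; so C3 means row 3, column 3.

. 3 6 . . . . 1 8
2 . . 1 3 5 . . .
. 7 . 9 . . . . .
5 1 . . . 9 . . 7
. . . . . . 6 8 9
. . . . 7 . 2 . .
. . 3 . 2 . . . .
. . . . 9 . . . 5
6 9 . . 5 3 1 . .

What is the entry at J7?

E1 = 4: row 1 has {1,3,6,8}; col 5 has {2,3,5,7,9}; box has {1,3,5,9} → only 4 remains.
E5 = 1: row 5 has {6,8,9}; col 5 has {2,3,4,5,7,9}; box has {7,9} → only 1 remains.
A1 = 9: row 1 has {1,3,4,6,8}; col 1 has {2,5,6}; box has {2,3,6,7} → only 9 remains.
G1 = 5: in row 1, 5 can only go here (every other open cell in that row sees a 5).
C3 = 5: in row 3, 5 can only go here (every other open cell in that row sees a 5).
A3 = 1: in row 3, 1 can only go here (every other open cell in that row sees a 1).
D5 = 5: in row 5, 5 can only go here (every other open cell in that row sees a 5).
A5 = 3: in row 5, 3 can only go here (every other open cell in that row sees a 3).
C5 = 7: in row 5, 7 can only go here (every other open cell in that row sees a 7).
J6 = 1: in row 6, 1 can only go here (every other open cell in that row sees a 1).
H6 = 5: in row 6, 5 can only go here (every other open cell in that row sees a 5).
C6 = 9: in row 6, 9 can only go here (every other open cell in that row sees a 9).
D6 = 3: in row 6, 3 can only go here (every other open cell in that row sees a 3).
F7 = 1: in row 7, 1 can only go here (every other open cell in that row sees a 1).
B7 = 5: in row 7, 5 can only go here (every other open cell in that row sees a 5).
C8 = 1: in row 8, 1 can only go here (every other open cell in that row sees a 1).
B6 = 6: in column 2, 6 can only go here (every other open cell in that column sees a 6).
J3 = 3: in column 9, 3 can only go here (every other open cell in that column sees a 3).
G3 = 4: row 3 has {1,3,5,7,9}; col 7 has {1,2,5,6}; box has {1,3,5,8} → only 4 remains.
G4 = 3: row 4 has {1,5,7,9}; col 7 has {1,2,4,5,6}; box has {1,2,5,6,7,8,9} → only 3 remains.
H4 = 4: row 4 has {1,3,5,7,9}; col 8 has {1,5,8}; box has {1,2,3,5,6,7,8,9} → only 4 remains.
J2 = 6: row 2 has {1,2,3,5}; col 9 has {1,3,5,7,8,9}; box has {1,3,4,5,8} → only 6 remains.
H3 = 2: row 3 has {1,3,4,5,7,9}; col 8 has {1,4,5,8}; box has {1,3,4,5,6,8} → only 2 remains.
J7 = 4: row 7 has {1,2,3,5}; col 9 has {1,3,5,6,7,8,9}; box has {1,5} → only 4 remains.

4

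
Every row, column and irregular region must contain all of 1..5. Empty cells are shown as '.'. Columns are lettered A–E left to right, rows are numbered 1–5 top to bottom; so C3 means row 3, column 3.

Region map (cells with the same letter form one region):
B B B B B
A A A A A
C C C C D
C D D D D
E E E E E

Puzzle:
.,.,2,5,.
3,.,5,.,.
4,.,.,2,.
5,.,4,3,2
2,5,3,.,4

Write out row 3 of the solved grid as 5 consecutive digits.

43125

A1 = 1: row 1 has {2,5}; col 1 has {2,3,4,5}; region has {2,5} → only 1 remains.
E1 = 3: row 1 has {1,2,5}; col 5 has {2,4}; region has {1,2,5} → only 3 remains.
E2 = 1: row 2 has {3,5}; col 5 has {2,3,4}; region has {3,5} → only 1 remains.
C3 = 1: row 3 has {2,4}; col 3 has {2,3,4,5}; region has {2,4,5} → only 1 remains.
E3 = 5: row 3 has {1,2,4}; col 5 has {1,2,3,4}; region has {2,3,4} → only 5 remains.
B4 = 1: row 4 has {2,3,4,5}; col 2 has {5}; region has {2,3,4,5} → only 1 remains.
D5 = 1: row 5 has {2,3,4,5}; col 4 has {2,3,5}; region has {2,3,4,5} → only 1 remains.
B1 = 4: row 1 has {1,2,3,5}; col 2 has {1,5}; region has {1,2,3,5} → only 4 remains.
B2 = 2: row 2 has {1,3,5}; col 2 has {1,4,5}; region has {1,3,5} → only 2 remains.
D2 = 4: row 2 has {1,2,3,5}; col 4 has {1,2,3,5}; region has {1,2,3,5} → only 4 remains.
B3 = 3: row 3 has {1,2,4,5}; col 2 has {1,2,4,5}; region has {1,2,4,5} → only 3 remains.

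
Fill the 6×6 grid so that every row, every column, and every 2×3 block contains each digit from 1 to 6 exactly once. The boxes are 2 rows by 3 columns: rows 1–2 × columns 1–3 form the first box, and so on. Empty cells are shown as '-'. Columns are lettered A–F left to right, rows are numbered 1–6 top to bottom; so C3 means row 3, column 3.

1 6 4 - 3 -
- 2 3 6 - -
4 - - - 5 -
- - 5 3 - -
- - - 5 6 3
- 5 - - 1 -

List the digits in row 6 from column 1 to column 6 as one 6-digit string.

D1 = 2 (sole candidate).
F1 = 5 (sole candidate).
A2 = 5 (sole candidate).
E2 = 4 (sole candidate).
F2 = 1 (sole candidate).
D3 = 1 (sole candidate).
B4 = 1 (sole candidate).
E4 = 2 (sole candidate).
A5 = 2 (sole candidate).
B5 = 4 (sole candidate).
C5 = 1 (sole candidate).
C6 = 6: row 6 has {1,5}; col 3 has {1,3,4,5}; box has {1,2,4,5} → only 6 remains.
D6 = 4: row 6 has {1,5,6}; col 4 has {1,2,3,5,6}; box has {1,3,5,6} → only 4 remains.
F6 = 2: row 6 has {1,4,5,6}; col 6 has {1,3,5}; box has {1,3,4,5,6} → only 2 remains.
B3 = 3 (sole candidate).
C3 = 2 (sole candidate).
F3 = 6 (sole candidate).
A4 = 6 (sole candidate).
F4 = 4 (sole candidate).
A6 = 3: row 6 has {1,2,4,5,6}; col 1 has {1,2,4,5,6}; box has {1,2,4,5,6} → only 3 remains.

356412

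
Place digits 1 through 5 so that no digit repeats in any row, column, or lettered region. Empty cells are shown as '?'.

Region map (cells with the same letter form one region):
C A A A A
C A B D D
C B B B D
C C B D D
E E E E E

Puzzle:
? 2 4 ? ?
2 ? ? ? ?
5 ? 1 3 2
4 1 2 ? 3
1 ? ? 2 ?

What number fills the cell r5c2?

5

r1c1 = 3: row 1 has {2,4}; col 1 has {1,2,4,5}; region has {1,2,4,5} → only 3 remains.
r2c3 = 5: row 2 has {2}; col 3 has {1,2,4}; region has {1,2,3} → only 5 remains.
r3c2 = 4: row 3 has {1,2,3,5}; col 2 has {1,2}; region has {1,2,3,5} → only 4 remains.
r4c4 = 5: row 4 has {1,2,3,4}; col 4 has {2,3}; region has {2,3} → only 5 remains.
r5c3 = 3: row 5 has {1,2}; col 3 has {1,2,4,5}; region has {1,2} → only 3 remains.
r1c4 = 1: row 1 has {2,3,4}; col 4 has {2,3,5}; region has {2,4} → only 1 remains.
r1c5 = 5: row 1 has {1,2,3,4}; col 5 has {2,3}; region has {1,2,4} → only 5 remains.
r2c2 = 3: row 2 has {2,5}; col 2 has {1,2,4}; region has {1,2,4,5} → only 3 remains.
r2c4 = 4: row 2 has {2,3,5}; col 4 has {1,2,3,5}; region has {2,3,5} → only 4 remains.
r2c5 = 1: row 2 has {2,3,4,5}; col 5 has {2,3,5}; region has {2,3,4,5} → only 1 remains.
r5c2 = 5: row 5 has {1,2,3}; col 2 has {1,2,3,4}; region has {1,2,3} → only 5 remains.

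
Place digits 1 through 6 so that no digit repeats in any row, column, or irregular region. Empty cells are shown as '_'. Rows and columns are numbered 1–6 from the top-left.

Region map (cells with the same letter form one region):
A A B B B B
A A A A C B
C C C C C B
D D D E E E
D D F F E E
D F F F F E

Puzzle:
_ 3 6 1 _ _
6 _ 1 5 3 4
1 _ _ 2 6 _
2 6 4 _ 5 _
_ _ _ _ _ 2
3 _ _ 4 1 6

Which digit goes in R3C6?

R1C1 = 4: row 1 has {1,3,6}; col 1 has {1,2,3,6}; region has {1,3,5,6} → only 4 remains.
R1C5 = 2: row 1 has {1,3,4,6}; col 5 has {1,3,5,6}; region has {1,4,6} → only 2 remains.
R1C6 = 5: row 1 has {1,2,3,4,6}; col 6 has {2,4,6}; region has {1,2,4,6} → only 5 remains.
R2C2 = 2: row 2 has {1,3,4,5,6}; col 2 has {3,6}; region has {1,3,4,5,6} → only 2 remains.
R3C3 = 5: row 3 has {1,2,6}; col 3 has {1,4,6}; region has {1,2,3,6} → only 5 remains.
R3C6 = 3: row 3 has {1,2,5,6}; col 6 has {2,4,5,6}; region has {1,2,4,5,6} → only 3 remains.

3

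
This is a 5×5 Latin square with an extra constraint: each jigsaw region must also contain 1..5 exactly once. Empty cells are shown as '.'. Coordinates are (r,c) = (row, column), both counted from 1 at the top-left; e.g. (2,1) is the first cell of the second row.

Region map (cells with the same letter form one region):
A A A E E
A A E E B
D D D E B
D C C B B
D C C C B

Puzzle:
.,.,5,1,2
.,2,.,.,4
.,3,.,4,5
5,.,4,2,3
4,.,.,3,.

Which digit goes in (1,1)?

(1,1) = 3: row 1 has {1,2,5}; col 1 has {4,5}; region has {2,5} → only 3 remains.

3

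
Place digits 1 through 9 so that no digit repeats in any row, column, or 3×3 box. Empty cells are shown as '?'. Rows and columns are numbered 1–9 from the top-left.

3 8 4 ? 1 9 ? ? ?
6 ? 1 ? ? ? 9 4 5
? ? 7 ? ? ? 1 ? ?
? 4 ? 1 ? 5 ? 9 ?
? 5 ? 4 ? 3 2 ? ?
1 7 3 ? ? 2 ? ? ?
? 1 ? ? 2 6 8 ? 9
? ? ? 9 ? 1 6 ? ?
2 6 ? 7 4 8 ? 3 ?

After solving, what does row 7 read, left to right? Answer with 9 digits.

R1C7 = 7: row 1 has {1,3,4,8,9}; col 7 has {1,2,6,8,9}; box has {1,4,5,9} → only 7 remains.
R2C2 = 2: row 2 has {1,4,5,6,9}; col 2 has {1,4,5,6,7,8}; box has {1,3,4,6,7,8} → only 2 remains.
R2C6 = 7: row 2 has {1,2,4,5,6,9}; col 6 has {1,2,3,5,6,8,9}; box has {1,9} → only 7 remains.
R3C2 = 9: row 3 has {1,7}; col 2 has {1,2,4,5,6,7,8}; box has {1,2,3,4,6,7,8} → only 9 remains.
R3C6 = 4: row 3 has {1,7,9}; col 6 has {1,2,3,5,6,7,8,9}; box has {1,7,9} → only 4 remains.
R4C1 = 8: row 4 has {1,4,5,9}; col 1 has {1,2,3,6}; box has {1,3,4,5,7} → only 8 remains.
R4C7 = 3: row 4 has {1,4,5,8,9}; col 7 has {1,2,6,7,8,9}; box has {2,9} → only 3 remains.
R5C1 = 9: row 5 has {2,3,4,5}; col 1 has {1,2,3,6,8}; box has {1,3,4,5,7,8} → only 9 remains.
R5C3 = 6: row 5 has {2,3,4,5,9}; col 3 has {1,3,4,7}; box has {1,3,4,5,7,8,9} → only 6 remains.
R7C3 = 5: row 7 has {1,2,6,8,9}; col 3 has {1,3,4,6,7}; box has {1,2,6} → only 5 remains.
R7C4 = 3: row 7 has {1,2,5,6,8,9}; col 4 has {1,4,7,9}; box has {1,2,4,6,7,8,9} → only 3 remains.
R7C8 = 7: row 7 has {1,2,3,5,6,8,9}; col 8 has {3,4,9}; box has {3,6,8,9} → only 7 remains.
R8C2 = 3: row 8 has {1,6,9}; col 2 has {1,2,4,5,6,7,8,9}; box has {1,2,5,6} → only 3 remains.
R8C3 = 8: row 8 has {1,3,6,9}; col 3 has {1,3,4,5,6,7}; box has {1,2,3,5,6} → only 8 remains.
R8C5 = 5: row 8 has {1,3,6,8,9}; col 5 has {1,2,4}; box has {1,2,3,4,6,7,8,9} → only 5 remains.
R8C8 = 2: row 8 has {1,3,5,6,8,9}; col 8 has {3,4,7,9}; box has {3,6,7,8,9} → only 2 remains.
R8C9 = 4: row 8 has {1,2,3,5,6,8,9}; col 9 has {5,9}; box has {2,3,6,7,8,9} → only 4 remains.
R9C3 = 9: row 9 has {2,3,4,6,7,8}; col 3 has {1,3,4,5,6,7,8}; box has {1,2,3,5,6,8} → only 9 remains.
R9C7 = 5: row 9 has {2,3,4,6,7,8,9}; col 7 has {1,2,3,6,7,8,9}; box has {2,3,4,6,7,8,9} → only 5 remains.
R9C9 = 1: row 9 has {2,3,4,5,6,7,8,9}; col 9 has {4,5,9}; box has {2,3,4,5,6,7,8,9} → only 1 remains.
R1C8 = 6: row 1 has {1,3,4,7,8,9}; col 8 has {2,3,4,7,9}; box has {1,4,5,7,9} → only 6 remains.
R1C9 = 2: row 1 has {1,3,4,6,7,8,9}; col 9 has {1,4,5,9}; box has {1,4,5,6,7,9} → only 2 remains.
R2C4 = 8: row 2 has {1,2,4,5,6,7,9}; col 4 has {1,3,4,7,9}; box has {1,4,7,9} → only 8 remains.
R2C5 = 3: row 2 has {1,2,4,5,6,7,8,9}; col 5 has {1,2,4,5}; box has {1,4,7,8,9} → only 3 remains.
R3C1 = 5: row 3 has {1,4,7,9}; col 1 has {1,2,3,6,8,9}; box has {1,2,3,4,6,7,8,9} → only 5 remains.
R3C5 = 6: row 3 has {1,4,5,7,9}; col 5 has {1,2,3,4,5}; box has {1,3,4,7,8,9} → only 6 remains.
R3C8 = 8: row 3 has {1,4,5,6,7,9}; col 8 has {2,3,4,6,7,9}; box has {1,2,4,5,6,7,9} → only 8 remains.
R3C9 = 3: row 3 has {1,4,5,6,7,8,9}; col 9 has {1,2,4,5,9}; box has {1,2,4,5,6,7,8,9} → only 3 remains.
R4C3 = 2: row 4 has {1,3,4,5,8,9}; col 3 has {1,3,4,5,6,7,8,9}; box has {1,3,4,5,6,7,8,9} → only 2 remains.
R4C5 = 7: row 4 has {1,2,3,4,5,8,9}; col 5 has {1,2,3,4,5,6}; box has {1,2,3,4,5} → only 7 remains.
R4C9 = 6: row 4 has {1,2,3,4,5,7,8,9}; col 9 has {1,2,3,4,5,9}; box has {2,3,9} → only 6 remains.
R5C5 = 8: row 5 has {2,3,4,5,6,9}; col 5 has {1,2,3,4,5,6,7}; box has {1,2,3,4,5,7} → only 8 remains.
R5C8 = 1: row 5 has {2,3,4,5,6,8,9}; col 8 has {2,3,4,6,7,8,9}; box has {2,3,6,9} → only 1 remains.
R5C9 = 7: row 5 has {1,2,3,4,5,6,8,9}; col 9 has {1,2,3,4,5,6,9}; box has {1,2,3,6,9} → only 7 remains.
R6C4 = 6: row 6 has {1,2,3,7}; col 4 has {1,3,4,7,8,9}; box has {1,2,3,4,5,7,8} → only 6 remains.
R6C5 = 9: row 6 has {1,2,3,6,7}; col 5 has {1,2,3,4,5,6,7,8}; box has {1,2,3,4,5,6,7,8} → only 9 remains.
R6C7 = 4: row 6 has {1,2,3,6,7,9}; col 7 has {1,2,3,5,6,7,8,9}; box has {1,2,3,6,7,9} → only 4 remains.
R6C8 = 5: row 6 has {1,2,3,4,6,7,9}; col 8 has {1,2,3,4,6,7,8,9}; box has {1,2,3,4,6,7,9} → only 5 remains.
R6C9 = 8: row 6 has {1,2,3,4,5,6,7,9}; col 9 has {1,2,3,4,5,6,7,9}; box has {1,2,3,4,5,6,7,9} → only 8 remains.
R7C1 = 4: row 7 has {1,2,3,5,6,7,8,9}; col 1 has {1,2,3,5,6,8,9}; box has {1,2,3,5,6,8,9} → only 4 remains.

415326879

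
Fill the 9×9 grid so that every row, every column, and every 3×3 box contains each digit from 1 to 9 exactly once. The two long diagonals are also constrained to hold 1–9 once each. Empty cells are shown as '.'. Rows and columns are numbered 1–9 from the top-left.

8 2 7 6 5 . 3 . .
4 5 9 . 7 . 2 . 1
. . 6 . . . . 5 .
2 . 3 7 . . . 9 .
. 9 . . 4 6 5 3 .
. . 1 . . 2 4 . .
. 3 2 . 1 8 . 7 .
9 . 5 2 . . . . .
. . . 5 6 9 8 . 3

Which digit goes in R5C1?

7

R1C8 = 4 (sole candidate).
R1C9 = 9 (sole candidate).
R2C6 = 3 (sole candidate).
R3C2 = 1 (sole candidate).
R3C6 = 4 (sole candidate).
R3C7 = 7 (sole candidate).
R3C9 = 8 (sole candidate).
R4C5 = 8 (sole candidate).
R4C9 = 6 (sole candidate).
R5C1 = 7: row 5 has {3,4,5,6,9}; col 1 has {2,4,8,9}; box has {1,2,3,9} → only 7 remains.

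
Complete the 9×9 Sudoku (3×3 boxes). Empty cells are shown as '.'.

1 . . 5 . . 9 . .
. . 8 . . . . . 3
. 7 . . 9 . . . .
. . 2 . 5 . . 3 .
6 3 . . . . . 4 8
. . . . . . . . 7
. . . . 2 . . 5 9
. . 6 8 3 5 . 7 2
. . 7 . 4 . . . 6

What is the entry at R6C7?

R1C9 = 4: row 1 has {1,5,9}; col 9 has {2,3,6,7,8,9}; box has {3,9} → only 4 remains.
R4C9 = 1: row 4 has {2,3,5}; col 9 has {2,3,4,6,7,8,9}; box has {3,4,7,8} → only 1 remains.
R1C3 = 3: row 1 has {1,4,5,9}; col 3 has {2,6,7,8}; box has {1,7,8} → only 3 remains.
R3C9 = 5: row 3 has {7,9}; col 9 has {1,2,3,4,6,7,8,9}; box has {3,4,9} → only 5 remains.
R4C7 = 6: row 4 has {1,2,3,5}; col 7 has {9}; box has {1,3,4,7,8} → only 6 remains.
R3C3 = 4: row 3 has {5,7,9}; col 3 has {2,3,6,7,8}; box has {1,3,7,8} → only 4 remains.
R7C3 = 1: row 7 has {2,5,9}; col 3 has {2,3,4,6,7,8}; box has {6,7} → only 1 remains.
R3C1 = 2: row 3 has {4,5,7,9}; col 1 has {1,6}; box has {1,3,4,7,8} → only 2 remains.
R1C2 = 6: row 1 has {1,3,4,5,9}; col 2 has {3,7}; box has {1,2,3,4,7,8} → only 6 remains.
R8C7 = 1: in row 8, 1 can only go here (every other open cell in that row sees a 1).
R3C7 = 8: row 3 has {2,4,5,7,9}; col 7 has {1,6,9}; box has {3,4,5,9} → only 8 remains.
R9C7 = 3: row 9 has {4,6,7}; col 7 has {1,6,8,9}; box has {1,2,5,6,7,9} → only 3 remains.
R9C8 = 8: row 9 has {3,4,6,7}; col 8 has {3,4,5,7}; box has {1,2,3,5,6,7,9} → only 8 remains.
R1C8 = 2: row 1 has {1,3,4,5,6,9}; col 8 has {3,4,5,7,8}; box has {3,4,5,8,9} → only 2 remains.
R2C7 = 7: row 2 has {3,8}; col 7 has {1,3,6,8,9}; box has {2,3,4,5,8,9} → only 7 remains.
R6C8 = 9: row 6 has {7}; col 8 has {2,3,4,5,7,8}; box has {1,3,4,6,7,8} → only 9 remains.
R7C7 = 4: row 7 has {1,2,5,9}; col 7 has {1,3,6,7,8,9}; box has {1,2,3,5,6,7,8,9} → only 4 remains.
R6C3 = 5: row 6 has {7,9}; col 3 has {1,2,3,4,6,7,8}; box has {2,3,6} → only 5 remains.
R6C7 = 2: row 6 has {5,7,9}; col 7 has {1,3,4,6,7,8,9}; box has {1,3,4,6,7,8,9} → only 2 remains.

2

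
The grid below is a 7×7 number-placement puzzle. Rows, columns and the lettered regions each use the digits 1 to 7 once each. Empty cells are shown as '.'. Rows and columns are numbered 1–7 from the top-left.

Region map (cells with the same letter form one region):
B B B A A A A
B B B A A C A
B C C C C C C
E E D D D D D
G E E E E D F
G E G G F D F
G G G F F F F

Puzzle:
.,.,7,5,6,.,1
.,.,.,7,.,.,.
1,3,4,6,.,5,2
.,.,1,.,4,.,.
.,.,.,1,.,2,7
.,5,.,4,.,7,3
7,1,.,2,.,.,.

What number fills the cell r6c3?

r2c6 = 1 (sole candidate).
r2c7 = 4 (sole candidate).
r3c5 = 7 (sole candidate).
r4c4 = 3 (sole candidate).
r4c6 = 6 (sole candidate).
r4c7 = 5 (sole candidate).
r5c5 = 3 (sole candidate).
r6c5 = 1 (sole candidate).
r7c5 = 5 (sole candidate).
r7c6 = 4 (sole candidate).
r7c7 = 6 (sole candidate).
r1c6 = 3 (sole candidate).
r2c5 = 2 (sole candidate).
r4c1 = 2 (sole candidate).
r4c2 = 7 (sole candidate).
r5c3 = 6 (sole candidate).
r6c1 = 6 (sole candidate).
r6c3 = 2: row 6 has {1,3,4,5,6,7}; col 3 has {1,4,6,7}; region has {1,4,6,7} → only 2 remains.

2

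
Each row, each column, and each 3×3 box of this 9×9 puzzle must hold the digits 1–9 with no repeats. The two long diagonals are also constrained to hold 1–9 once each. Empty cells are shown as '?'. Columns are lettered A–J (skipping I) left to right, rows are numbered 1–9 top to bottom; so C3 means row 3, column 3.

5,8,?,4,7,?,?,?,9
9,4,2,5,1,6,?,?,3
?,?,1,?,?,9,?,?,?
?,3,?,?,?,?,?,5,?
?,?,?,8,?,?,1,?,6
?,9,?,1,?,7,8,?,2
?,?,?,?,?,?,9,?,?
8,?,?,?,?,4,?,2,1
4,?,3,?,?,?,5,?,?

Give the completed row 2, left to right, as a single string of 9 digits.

C1 = 6 (sole candidate).
G1 = 2 (sole candidate).
H1 = 1 (sole candidate).
G2 = 7: row 2 has {1,2,3,4,5,6,9}; col 7 has {1,2,5,8,9}; box has {1,2,3,9} → only 7 remains.
H2 = 8: row 2 has {1,2,3,4,5,6,7,9}; col 8 has {1,2,5}; box has {1,2,3,7,9}; anti-diagonal has {1,4,9} → only 8 remains.

942516783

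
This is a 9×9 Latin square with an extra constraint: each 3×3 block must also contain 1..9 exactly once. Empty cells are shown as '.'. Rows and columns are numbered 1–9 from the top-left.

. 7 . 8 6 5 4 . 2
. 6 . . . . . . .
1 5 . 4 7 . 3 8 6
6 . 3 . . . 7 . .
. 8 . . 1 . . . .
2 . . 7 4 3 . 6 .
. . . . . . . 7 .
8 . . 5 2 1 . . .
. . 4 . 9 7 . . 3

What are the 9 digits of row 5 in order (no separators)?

785916234

r1c3 = 9: row 1 has {2,4,5,6,7,8}; col 3 has {3,4}; box has {1,5,6,7} → only 9 remains.
r1c8 = 1: row 1 has {2,4,5,6,7,8,9}; col 8 has {6,7,8}; box has {2,3,4,6,8} → only 1 remains.
r2c5 = 3: row 2 has {6}; col 5 has {1,2,4,6,7,9}; box has {4,5,6,7,8} → only 3 remains.
r3c3 = 2: row 3 has {1,3,4,5,6,7,8}; col 3 has {3,4,9}; box has {1,5,6,7,9} → only 2 remains.
r3c6 = 9: row 3 has {1,2,3,4,5,6,7,8}; col 6 has {1,3,5,7}; box has {3,4,5,6,7,8} → only 9 remains.
r7c5 = 8: row 7 has {7}; col 5 has {1,2,3,4,6,7,9}; box has {1,2,5,7,9} → only 8 remains.
r9c1 = 5: row 9 has {3,4,7,9}; col 1 has {1,2,6,8}; box has {4,8} → only 5 remains.
r9c4 = 6: row 9 has {3,4,5,7,9}; col 4 has {4,5,7,8}; box has {1,2,5,7,8,9} → only 6 remains.
r9c8 = 2: row 9 has {3,4,5,6,7,9}; col 8 has {1,6,7,8}; box has {3,7} → only 2 remains.
r1c1 = 3: row 1 has {1,2,4,5,6,7,8,9}; col 1 has {1,2,5,6,8}; box has {1,2,5,6,7,9} → only 3 remains.
r2c1 = 4: row 2 has {3,6}; col 1 has {1,2,3,5,6,8}; box has {1,2,3,5,6,7,9} → only 4 remains.
r2c3 = 8: row 2 has {3,4,6}; col 3 has {2,3,4,9}; box has {1,2,3,4,5,6,7,9} → only 8 remains.
r2c6 = 2: row 2 has {3,4,6,8}; col 6 has {1,3,5,7,9}; box has {3,4,5,6,7,8,9} → only 2 remains.
r4c5 = 5: row 4 has {3,6,7}; col 5 has {1,2,3,4,6,7,8,9}; box has {1,3,4,7} → only 5 remains.
r4c6 = 8: row 4 has {3,5,6,7}; col 6 has {1,2,3,5,7,9}; box has {1,3,4,5,7} → only 8 remains.
r5c6 = 6: row 5 has {1,8}; col 6 has {1,2,3,5,7,8,9}; box has {1,3,4,5,7,8} → only 6 remains.
r7c1 = 9: row 7 has {7,8}; col 1 has {1,2,3,4,5,6,8}; box has {4,5,8} → only 9 remains.
r7c4 = 3: row 7 has {7,8,9}; col 4 has {4,5,6,7,8}; box has {1,2,5,6,7,8,9} → only 3 remains.
r7c6 = 4: row 7 has {3,7,8,9}; col 6 has {1,2,3,5,6,7,8,9}; box has {1,2,3,5,6,7,8,9} → only 4 remains.
r8c2 = 3: row 8 has {1,2,5,8}; col 2 has {5,6,7,8}; box has {4,5,8,9} → only 3 remains.
r9c2 = 1: row 9 has {2,3,4,5,6,7,9}; col 2 has {3,5,6,7,8}; box has {3,4,5,8,9} → only 1 remains.
r9c7 = 8: row 9 has {1,2,3,4,5,6,7,9}; col 7 has {3,4,7}; box has {2,3,7} → only 8 remains.
r2c4 = 1: row 2 has {2,3,4,6,8}; col 4 has {3,4,5,6,7,8}; box has {2,3,4,5,6,7,8,9} → only 1 remains.
r5c1 = 7: row 5 has {1,6,8}; col 1 has {1,2,3,4,5,6,8,9}; box has {2,3,6,8} → only 7 remains.
r5c3 = 5: row 5 has {1,6,7,8}; col 3 has {2,3,4,8,9}; box has {2,3,6,7,8} → only 5 remains.
r6c2 = 9: row 6 has {2,3,4,6,7}; col 2 has {1,3,5,6,7,8}; box has {2,3,5,6,7,8} → only 9 remains.
r6c3 = 1: row 6 has {2,3,4,6,7,9}; col 3 has {2,3,4,5,8,9}; box has {2,3,5,6,7,8,9} → only 1 remains.
r6c7 = 5: row 6 has {1,2,3,4,6,7,9}; col 7 has {3,4,7,8}; box has {6,7} → only 5 remains.
r6c9 = 8: row 6 has {1,2,3,4,5,6,7,9}; col 9 has {2,3,6}; box has {5,6,7} → only 8 remains.
r7c2 = 2: row 7 has {3,4,7,8,9}; col 2 has {1,3,5,6,7,8,9}; box has {1,3,4,5,8,9} → only 2 remains.
r7c3 = 6: row 7 has {2,3,4,7,8,9}; col 3 has {1,2,3,4,5,8,9}; box has {1,2,3,4,5,8,9} → only 6 remains.
r7c7 = 1: row 7 has {2,3,4,6,7,8,9}; col 7 has {3,4,5,7,8}; box has {2,3,7,8} → only 1 remains.
r7c9 = 5: row 7 has {1,2,3,4,6,7,8,9}; col 9 has {2,3,6,8}; box has {1,2,3,7,8} → only 5 remains.
r8c3 = 7: row 8 has {1,2,3,5,8}; col 3 has {1,2,3,4,5,6,8,9}; box has {1,2,3,4,5,6,8,9} → only 7 remains.
r2c7 = 9: row 2 has {1,2,3,4,6,8}; col 7 has {1,3,4,5,7,8}; box has {1,2,3,4,6,8} → only 9 remains.
r2c8 = 5: row 2 has {1,2,3,4,6,8,9}; col 8 has {1,2,6,7,8}; box has {1,2,3,4,6,8,9} → only 5 remains.
r2c9 = 7: row 2 has {1,2,3,4,5,6,8,9}; col 9 has {2,3,5,6,8}; box has {1,2,3,4,5,6,8,9} → only 7 remains.
r4c2 = 4: row 4 has {3,5,6,7,8}; col 2 has {1,2,3,5,6,7,8,9}; box has {1,2,3,5,6,7,8,9} → only 4 remains.
r4c8 = 9: row 4 has {3,4,5,6,7,8}; col 8 has {1,2,5,6,7,8}; box has {5,6,7,8} → only 9 remains.
r4c9 = 1: row 4 has {3,4,5,6,7,8,9}; col 9 has {2,3,5,6,7,8}; box has {5,6,7,8,9} → only 1 remains.
r5c7 = 2: row 5 has {1,5,6,7,8}; col 7 has {1,3,4,5,7,8,9}; box has {1,5,6,7,8,9} → only 2 remains.
r5c9 = 4: row 5 has {1,2,5,6,7,8}; col 9 has {1,2,3,5,6,7,8}; box has {1,2,5,6,7,8,9} → only 4 remains.
r8c7 = 6: row 8 has {1,2,3,5,7,8}; col 7 has {1,2,3,4,5,7,8,9}; box has {1,2,3,5,7,8} → only 6 remains.
r8c8 = 4: row 8 has {1,2,3,5,6,7,8}; col 8 has {1,2,5,6,7,8,9}; box has {1,2,3,5,6,7,8} → only 4 remains.
r8c9 = 9: row 8 has {1,2,3,4,5,6,7,8}; col 9 has {1,2,3,4,5,6,7,8}; box has {1,2,3,4,5,6,7,8} → only 9 remains.
r4c4 = 2: row 4 has {1,3,4,5,6,7,8,9}; col 4 has {1,3,4,5,6,7,8}; box has {1,3,4,5,6,7,8} → only 2 remains.
r5c4 = 9: row 5 has {1,2,4,5,6,7,8}; col 4 has {1,2,3,4,5,6,7,8}; box has {1,2,3,4,5,6,7,8} → only 9 remains.
r5c8 = 3: row 5 has {1,2,4,5,6,7,8,9}; col 8 has {1,2,4,5,6,7,8,9}; box has {1,2,4,5,6,7,8,9} → only 3 remains.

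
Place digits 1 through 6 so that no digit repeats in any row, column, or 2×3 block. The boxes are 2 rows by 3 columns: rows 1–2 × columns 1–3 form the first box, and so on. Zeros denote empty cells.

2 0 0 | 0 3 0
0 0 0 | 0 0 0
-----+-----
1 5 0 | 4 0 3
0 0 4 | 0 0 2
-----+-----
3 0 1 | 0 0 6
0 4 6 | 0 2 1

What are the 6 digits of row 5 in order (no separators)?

321546

row 1, column 3 = 5: row 1 has {2,3}; col 3 has {1,4,6}; box has {2} → only 5 remains.
row 1, column 6 = 4: row 1 has {2,3,5}; col 6 has {1,2,3,6}; box has {3} → only 4 remains.
row 2, column 3 = 3: row 2 has {}; col 3 has {1,4,5,6}; box has {2,5} → only 3 remains.
row 2, column 6 = 5: row 2 has {3}; col 6 has {1,2,3,4,6}; box has {3,4} → only 5 remains.
row 3, column 3 = 2: row 3 has {1,3,4,5}; col 3 has {1,3,4,5,6}; box has {1,4,5} → only 2 remains.
row 3, column 5 = 6: row 3 has {1,2,3,4,5}; col 5 has {2,3}; box has {2,3,4} → only 6 remains.
row 4, column 1 = 6: row 4 has {2,4}; col 1 has {1,2,3}; box has {1,2,4,5} → only 6 remains.
row 4, column 2 = 3: row 4 has {2,4,6}; col 2 has {4,5}; box has {1,2,4,5,6} → only 3 remains.
row 5, column 2 = 2: row 5 has {1,3,6}; col 2 has {3,4,5}; box has {1,3,4,6} → only 2 remains.
row 5, column 4 = 5: row 5 has {1,2,3,6}; col 4 has {4}; box has {1,2,6} → only 5 remains.
row 5, column 5 = 4: row 5 has {1,2,3,5,6}; col 5 has {2,3,6}; box has {1,2,5,6} → only 4 remains.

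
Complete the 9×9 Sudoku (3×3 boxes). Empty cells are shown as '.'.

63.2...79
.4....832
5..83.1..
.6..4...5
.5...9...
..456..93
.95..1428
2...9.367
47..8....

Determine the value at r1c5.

1

r1c7 = 5 (sole candidate).
r3c2 = 2 (sole candidate).
r3c8 = 4 (sole candidate).
r3c9 = 6 (sole candidate).
r7c1 = 3 (sole candidate).
r7c5 = 7 (sole candidate).
r8c4 = 4 (sole candidate).
r8c6 = 5 (sole candidate).
r9c7 = 9 (sole candidate).
r9c9 = 1 (sole candidate).
r1c5 = 1: row 1 has {2,3,5,6,7,9}; col 5 has {3,4,6,7,8,9}; box has {2,3,8} → only 1 remains.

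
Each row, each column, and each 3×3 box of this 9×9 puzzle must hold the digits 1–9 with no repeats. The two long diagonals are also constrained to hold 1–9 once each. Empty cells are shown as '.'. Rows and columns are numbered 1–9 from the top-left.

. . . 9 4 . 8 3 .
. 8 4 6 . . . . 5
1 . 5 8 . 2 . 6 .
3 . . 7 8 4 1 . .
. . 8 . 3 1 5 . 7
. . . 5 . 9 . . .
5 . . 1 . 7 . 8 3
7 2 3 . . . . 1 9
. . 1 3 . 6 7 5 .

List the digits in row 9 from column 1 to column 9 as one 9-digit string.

841396752

R1C6 = 5: row 1 has {3,4,8,9}; col 6 has {1,2,4,6,7,9}; box has {2,4,6,8,9} → only 5 remains.
R1C9 = 1: row 1 has {3,4,5,8,9}; col 9 has {3,5,7,9}; box has {3,5,6,8}; anti-diagonal has {2,3,4,5} → only 1 remains.
R2C6 = 3: row 2 has {4,5,6,8}; col 6 has {1,2,4,5,6,7,9}; box has {2,4,5,6,8,9} → only 3 remains.
R3C5 = 7: row 3 has {1,2,5,6,8}; col 5 has {3,4,8}; box has {2,3,4,5,6,8,9} → only 7 remains.
R3C7 = 9: row 3 has {1,2,5,6,7,8}; col 7 has {1,5,7,8}; box has {1,3,5,6,8}; anti-diagonal has {1,2,3,4,5} → only 9 remains.
R3C9 = 4: row 3 has {1,2,5,6,7,8,9}; col 9 has {1,3,5,7,9}; box has {1,3,5,6,8,9} → only 4 remains.
R5C4 = 2: row 5 has {1,3,5,7,8}; col 4 has {1,3,5,6,7,8,9}; box has {1,3,4,5,7,8,9} → only 2 remains.
R6C5 = 6: row 6 has {5,9}; col 5 has {3,4,7,8}; box has {1,2,3,4,5,7,8,9} → only 6 remains.
R7C3 = 6: row 7 has {1,3,5,7,8}; col 3 has {1,3,4,5,8}; box has {1,2,3,5,7}; anti-diagonal has {1,2,3,4,5,9} → only 6 remains.
R8C4 = 4: row 8 has {1,2,3,7,9}; col 4 has {1,2,3,5,6,7,8,9}; box has {1,3,6,7} → only 4 remains.
R8C5 = 5: row 8 has {1,2,3,4,7,9}; col 5 has {3,4,6,7,8}; box has {1,3,4,6,7} → only 5 remains.
R8C6 = 8: row 8 has {1,2,3,4,5,7,9}; col 6 has {1,2,3,4,5,6,7,9}; box has {1,3,4,5,6,7} → only 8 remains.
R8C7 = 6: row 8 has {1,2,3,4,5,7,8,9}; col 7 has {1,5,7,8,9}; box has {1,3,5,7,8,9} → only 6 remains.
R9C1 = 8: row 9 has {1,3,5,6,7}; col 1 has {1,3,5,7}; box has {1,2,3,5,6,7}; anti-diagonal has {1,2,3,4,5,6,9} → only 8 remains.
R9C9 = 2: row 9 has {1,3,5,6,7,8}; col 9 has {1,3,4,5,7,9}; box has {1,3,5,6,7,8,9}; main diagonal has {1,3,5,7,8,9} → only 2 remains.
R1C1 = 6: row 1 has {1,3,4,5,8,9}; col 1 has {1,3,5,7,8}; box has {1,4,5,8}; main diagonal has {1,2,3,5,7,8,9} → only 6 remains.
R1C2 = 7: row 1 has {1,3,4,5,6,8,9}; col 2 has {2,8}; box has {1,4,5,6,8} → only 7 remains.
R1C3 = 2: row 1 has {1,3,4,5,6,7,8,9}; col 3 has {1,3,4,5,6,8}; box has {1,4,5,6,7,8} → only 2 remains.
R2C1 = 9: row 2 has {3,4,5,6,8}; col 1 has {1,3,5,6,7,8}; box has {1,2,4,5,6,7,8} → only 9 remains.
R2C5 = 1: row 2 has {3,4,5,6,8,9}; col 5 has {3,4,5,6,7,8}; box has {2,3,4,5,6,7,8,9} → only 1 remains.
R2C7 = 2: row 2 has {1,3,4,5,6,8,9}; col 7 has {1,5,6,7,8,9}; box has {1,3,4,5,6,8,9} → only 2 remains.
R2C8 = 7: row 2 has {1,2,3,4,5,6,8,9}; col 8 has {1,3,5,6,8}; box has {1,2,3,4,5,6,8,9}; anti-diagonal has {1,2,3,4,5,6,8,9} → only 7 remains.
R3C2 = 3: row 3 has {1,2,4,5,6,7,8,9}; col 2 has {2,7,8}; box has {1,2,4,5,6,7,8,9} → only 3 remains.
R4C3 = 9: row 4 has {1,3,4,7,8}; col 3 has {1,2,3,4,5,6,8}; box has {3,8} → only 9 remains.
R4C8 = 2: row 4 has {1,3,4,7,8,9}; col 8 has {1,3,5,6,7,8}; box has {1,5,7} → only 2 remains.
R4C9 = 6: row 4 has {1,2,3,4,7,8,9}; col 9 has {1,2,3,4,5,7,9}; box has {1,2,5,7} → only 6 remains.
R5C1 = 4: row 5 has {1,2,3,5,7,8}; col 1 has {1,3,5,6,7,8,9}; box has {3,8,9} → only 4 remains.
R5C2 = 6: row 5 has {1,2,3,4,5,7,8}; col 2 has {2,3,7,8}; box has {3,4,8,9} → only 6 remains.
R5C8 = 9: row 5 has {1,2,3,4,5,6,7,8}; col 8 has {1,2,3,5,6,7,8}; box has {1,2,5,6,7} → only 9 remains.
R6C1 = 2: row 6 has {5,6,9}; col 1 has {1,3,4,5,6,7,8,9}; box has {3,4,6,8,9} → only 2 remains.
R6C2 = 1: row 6 has {2,5,6,9}; col 2 has {2,3,6,7,8}; box has {2,3,4,6,8,9} → only 1 remains.
R6C3 = 7: row 6 has {1,2,5,6,9}; col 3 has {1,2,3,4,5,6,8,9}; box has {1,2,3,4,6,8,9} → only 7 remains.
R6C8 = 4: row 6 has {1,2,5,6,7,9}; col 8 has {1,2,3,5,6,7,8,9}; box has {1,2,5,6,7,9} → only 4 remains.
R6C9 = 8: row 6 has {1,2,4,5,6,7,9}; col 9 has {1,2,3,4,5,6,7,9}; box has {1,2,4,5,6,7,9} → only 8 remains.
R7C7 = 4: row 7 has {1,3,5,6,7,8}; col 7 has {1,2,5,6,7,8,9}; box has {1,2,3,5,6,7,8,9}; main diagonal has {1,2,3,5,6,7,8,9} → only 4 remains.
R9C5 = 9: row 9 has {1,2,3,5,6,7,8}; col 5 has {1,3,4,5,6,7,8}; box has {1,3,4,5,6,7,8} → only 9 remains.
R4C2 = 5: row 4 has {1,2,3,4,6,7,8,9}; col 2 has {1,2,3,6,7,8}; box has {1,2,3,4,6,7,8,9} → only 5 remains.
R6C7 = 3: row 6 has {1,2,4,5,6,7,8,9}; col 7 has {1,2,4,5,6,7,8,9}; box has {1,2,4,5,6,7,8,9} → only 3 remains.
R7C2 = 9: row 7 has {1,3,4,5,6,7,8}; col 2 has {1,2,3,5,6,7,8}; box has {1,2,3,5,6,7,8} → only 9 remains.
R7C5 = 2: row 7 has {1,3,4,5,6,7,8,9}; col 5 has {1,3,4,5,6,7,8,9}; box has {1,3,4,5,6,7,8,9} → only 2 remains.
R9C2 = 4: row 9 has {1,2,3,5,6,7,8,9}; col 2 has {1,2,3,5,6,7,8,9}; box has {1,2,3,5,6,7,8,9} → only 4 remains.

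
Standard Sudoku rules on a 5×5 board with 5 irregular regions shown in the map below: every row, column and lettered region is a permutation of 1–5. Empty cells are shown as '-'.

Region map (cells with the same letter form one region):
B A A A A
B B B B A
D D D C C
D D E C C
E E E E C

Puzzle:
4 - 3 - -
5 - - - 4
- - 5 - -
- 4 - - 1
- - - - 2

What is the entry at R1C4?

1

R1C5 = 5 (sole candidate).
R3C5 = 3 (sole candidate).
R4C3 = 2 (sole candidate).
R4C4 = 5 (sole candidate).
R2C3 = 1 (sole candidate).
R3C4 = 4 (sole candidate).
R4C1 = 3 (sole candidate).
R5C1 = 1 (sole candidate).
R5C3 = 4 (sole candidate).
R5C4 = 3 (sole candidate).
R2C4 = 2 (sole candidate).
R3C1 = 2 (sole candidate).
R3C2 = 1 (sole candidate).
R5C2 = 5 (sole candidate).
R1C2 = 2 (sole candidate).
R1C4 = 1: row 1 has {2,3,4,5}; col 4 has {2,3,4,5}; region has {2,3,4,5} → only 1 remains.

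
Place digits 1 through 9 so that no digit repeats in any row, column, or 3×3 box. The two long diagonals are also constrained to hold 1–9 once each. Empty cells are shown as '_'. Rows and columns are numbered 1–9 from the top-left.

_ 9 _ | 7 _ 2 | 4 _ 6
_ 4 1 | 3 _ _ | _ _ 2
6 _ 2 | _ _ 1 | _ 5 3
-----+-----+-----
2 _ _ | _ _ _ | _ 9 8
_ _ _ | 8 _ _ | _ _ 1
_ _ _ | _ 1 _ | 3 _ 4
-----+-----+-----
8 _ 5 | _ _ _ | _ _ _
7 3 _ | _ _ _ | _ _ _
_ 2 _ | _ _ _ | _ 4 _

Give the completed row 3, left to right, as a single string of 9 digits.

672941853

row 2, column 1 = 5: row 2 has {1,2,3,4}; col 1 has {2,6,7,8}; box has {1,2,4,6,9} → only 5 remains.
row 6, column 1 = 9: row 6 has {1,3,4}; col 1 has {2,5,6,7,8}; box has {2} → only 9 remains.
row 6, column 4 = 2: row 6 has {1,3,4,9}; col 4 has {3,7,8}; box has {1,8}; anti-diagonal has {3,5,6} → only 2 remains.
row 9, column 1 = 1: row 9 has {2,4}; col 1 has {2,5,6,7,8,9}; box has {2,3,5,7,8}; anti-diagonal has {2,3,5,6} → only 1 remains.
row 1, column 1 = 3: row 1 has {2,4,6,7,9}; col 1 has {1,2,5,6,7,8,9}; box has {1,2,4,5,6,9}; main diagonal has {2,4} → only 3 remains.
row 1, column 3 = 8: row 1 has {2,3,4,6,7,9}; col 3 has {1,2,5}; box has {1,2,3,4,5,6,9} → only 8 remains.
row 1, column 5 = 5: row 1 has {2,3,4,6,7,8,9}; col 5 has {1}; box has {1,2,3,7} → only 5 remains.
row 1, column 8 = 1: row 1 has {2,3,4,5,6,7,8,9}; col 8 has {4,5,9}; box has {2,3,4,5,6} → only 1 remains.
row 3, column 2 = 7: row 3 has {1,2,3,5,6}; col 2 has {2,3,4,9}; box has {1,2,3,4,5,6,8,9} → only 7 remains.
row 5, column 1 = 4: row 5 has {1,8}; col 1 has {1,2,3,5,6,7,8,9}; box has {2,9} → only 4 remains.
row 7, column 2 = 6: row 7 has {5,8}; col 2 has {2,3,4,7,9}; box has {1,2,3,5,7,8} → only 6 remains.
row 9, column 3 = 9: row 9 has {1,2,4}; col 3 has {1,2,5,8}; box has {1,2,3,5,6,7,8} → only 9 remains.
row 5, column 2 = 5: row 5 has {1,4,8}; col 2 has {2,3,4,6,7,9}; box has {2,4,9} → only 5 remains.
row 6, column 2 = 8: row 6 has {1,2,3,4,9}; col 2 has {2,3,4,5,6,7,9}; box has {2,4,5,9} → only 8 remains.
row 8, column 3 = 4: row 8 has {3,7}; col 3 has {1,2,5,8,9}; box has {1,2,3,5,6,7,8,9} → only 4 remains.
row 4, column 2 = 1: row 4 has {2,8,9}; col 2 has {2,3,4,5,6,7,8,9}; box has {2,4,5,8,9} → only 1 remains.
row 6, column 6 = 5: in row 6, 5 can only go here (every other open cell in that row sees a 5).
row 4, column 4 = 6: row 4 has {1,2,8,9}; col 4 has {2,3,7,8}; box has {1,2,5,8}; main diagonal has {2,3,4,5} → only 6 remains.
row 8, column 8 = 8: row 8 has {3,4,7}; col 8 has {1,4,5,9}; box has {4}; main diagonal has {2,3,4,5,6} → only 8 remains.
row 9, column 4 = 5: row 9 has {1,2,4,9}; col 4 has {2,3,6,7,8}; box has {} → only 5 remains.
row 9, column 9 = 7: row 9 has {1,2,4,5,9}; col 9 has {1,2,3,4,6,8}; box has {4,8}; main diagonal has {2,3,4,5,6,8} → only 7 remains.
row 2, column 8 = 7: row 2 has {1,2,3,4,5}; col 8 has {1,4,5,8,9}; box has {1,2,3,4,5,6}; anti-diagonal has {1,2,3,5,6} → only 7 remains.
row 4, column 6 = 4: row 4 has {1,2,6,8,9}; col 6 has {1,2,5}; box has {1,2,5,6,8}; anti-diagonal has {1,2,3,5,6,7} → only 4 remains.
row 5, column 5 = 9: row 5 has {1,4,5,8}; col 5 has {1,5}; box has {1,2,4,5,6,8}; main diagonal has {2,3,4,5,6,7,8}; anti-diagonal has {1,2,3,4,5,6,7} → only 9 remains.
row 6, column 8 = 6: row 6 has {1,2,3,4,5,8,9}; col 8 has {1,4,5,7,8,9}; box has {1,3,4,8,9} → only 6 remains.
row 7, column 7 = 1: row 7 has {5,6,8}; col 7 has {3,4}; box has {4,7,8}; main diagonal has {2,3,4,5,6,7,8,9} → only 1 remains.
row 7, column 9 = 9: row 7 has {1,5,6,8}; col 9 has {1,2,3,4,6,7,8}; box has {1,4,7,8} → only 9 remains.
row 8, column 9 = 5: row 8 has {3,4,7,8}; col 9 has {1,2,3,4,6,7,8,9}; box has {1,4,7,8,9} → only 5 remains.
row 9, column 7 = 6: row 9 has {1,2,4,5,7,9}; col 7 has {1,3,4}; box has {1,4,5,7,8,9} → only 6 remains.
row 3, column 7 = 8: row 3 has {1,2,3,5,6,7}; col 7 has {1,3,4,6}; box has {1,2,3,4,5,6,7}; anti-diagonal has {1,2,3,4,5,6,7,9} → only 8 remains.
row 5, column 8 = 2: row 5 has {1,4,5,8,9}; col 8 has {1,4,5,6,7,8,9}; box has {1,3,4,6,8,9} → only 2 remains.
row 6, column 3 = 7: row 6 has {1,2,3,4,5,6,8,9}; col 3 has {1,2,4,5,8,9}; box has {1,2,4,5,8,9} → only 7 remains.
row 7, column 4 = 4: row 7 has {1,5,6,8,9}; col 4 has {2,3,5,6,7,8}; box has {5} → only 4 remains.
row 7, column 8 = 3: row 7 has {1,4,5,6,8,9}; col 8 has {1,2,4,5,6,7,8,9}; box has {1,4,5,6,7,8,9} → only 3 remains.
row 8, column 7 = 2: row 8 has {3,4,5,7,8}; col 7 has {1,3,4,6,8}; box has {1,3,4,5,6,7,8,9} → only 2 remains.
row 2, column 7 = 9: row 2 has {1,2,3,4,5,7}; col 7 has {1,2,3,4,6,8}; box has {1,2,3,4,5,6,7,8} → only 9 remains.
row 3, column 4 = 9: row 3 has {1,2,3,5,6,7,8}; col 4 has {2,3,4,5,6,7,8}; box has {1,2,3,5,7} → only 9 remains.
row 3, column 5 = 4: row 3 has {1,2,3,5,6,7,8,9}; col 5 has {1,5,9}; box has {1,2,3,5,7,9} → only 4 remains.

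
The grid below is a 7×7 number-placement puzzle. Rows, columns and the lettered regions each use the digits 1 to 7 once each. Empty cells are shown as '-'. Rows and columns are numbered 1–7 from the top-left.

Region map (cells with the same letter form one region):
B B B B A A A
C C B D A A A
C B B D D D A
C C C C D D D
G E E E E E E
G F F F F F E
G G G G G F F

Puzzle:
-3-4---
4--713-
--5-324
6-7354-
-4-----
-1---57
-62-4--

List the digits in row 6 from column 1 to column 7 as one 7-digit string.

row 2, column 3 = 6: row 2 has {1,3,4,7}; col 3 has {2,5,7}; region has {3,4,5} → only 6 remains.
row 3, column 1 = 1: row 3 has {2,3,4,5}; col 1 has {4,6}; region has {3,4,6,7} → only 1 remains.
row 3, column 2 = 7: row 3 has {1,2,3,4,5}; col 2 has {1,3,4,6}; region has {3,4,5,6} → only 7 remains.
row 3, column 4 = 6: row 3 has {1,2,3,4,5,7}; col 4 has {3,4,7}; region has {2,3,4,5,7} → only 6 remains.
row 4, column 2 = 2: row 4 has {3,4,5,6,7}; col 2 has {1,3,4,6,7}; region has {1,3,4,6,7} → only 2 remains.
row 4, column 7 = 1: row 4 has {2,3,4,5,6,7}; col 7 has {4,7}; region has {2,3,4,5,6,7} → only 1 remains.
row 6, column 1 = 3: row 6 has {1,5,7}; col 1 has {1,4,6}; region has {2,4,6} → only 3 remains.
row 6, column 3 = 4: row 6 has {1,3,5,7}; col 3 has {2,5,6,7}; region has {1,5} → only 4 remains.
row 6, column 4 = 2: row 6 has {1,3,4,5,7}; col 4 has {3,4,6,7}; region has {1,4,5} → only 2 remains.
row 6, column 5 = 6: row 6 has {1,2,3,4,5,7}; col 5 has {1,3,4,5}; region has {1,2,4,5} → only 6 remains.

3142657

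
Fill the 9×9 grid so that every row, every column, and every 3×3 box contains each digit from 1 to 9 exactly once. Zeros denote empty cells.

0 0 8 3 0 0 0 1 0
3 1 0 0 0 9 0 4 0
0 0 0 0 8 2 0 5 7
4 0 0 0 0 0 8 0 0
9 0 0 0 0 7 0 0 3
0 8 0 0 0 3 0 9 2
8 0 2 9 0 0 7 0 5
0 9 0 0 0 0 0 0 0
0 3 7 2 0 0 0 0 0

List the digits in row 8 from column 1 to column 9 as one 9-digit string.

594738126

R3C1 = 6: row 3 has {2,5,7,8}; col 1 has {3,4,8,9}; box has {1,3,8} → only 6 remains.
R3C2 = 4: row 3 has {2,5,6,7,8}; col 2 has {1,3,8,9}; box has {1,3,6,8} → only 4 remains.
R3C3 = 9: row 3 has {2,4,5,6,7,8}; col 3 has {2,7,8}; box has {1,3,4,6,8} → only 9 remains.
R3C4 = 1: row 3 has {2,4,5,6,7,8,9}; col 4 has {2,3,9}; box has {2,3,8,9} → only 1 remains.
R3C7 = 3: row 3 has {1,2,4,5,6,7,8,9}; col 7 has {7,8}; box has {1,4,5,7} → only 3 remains.
R5C8 = 6: row 5 has {3,7,9}; col 8 has {1,4,5,9}; box has {2,3,8,9} → only 6 remains.
R7C2 = 6: row 7 has {2,5,7,8,9}; col 2 has {1,3,4,8,9}; box has {2,3,7,8,9} → only 6 remains.
R7C8 = 3: row 7 has {2,5,6,7,8,9}; col 8 has {1,4,5,6,9}; box has {5,7} → only 3 remains.
R9C8 = 8: row 9 has {2,3,7}; col 8 has {1,3,4,5,6,9}; box has {3,5,7} → only 8 remains.
R2C3 = 5: row 2 has {1,3,4,9}; col 3 has {2,7,8,9}; box has {1,3,4,6,8,9} → only 5 remains.
R4C8 = 7: row 4 has {4,8}; col 8 has {1,3,4,5,6,8,9}; box has {2,3,6,8,9} → only 7 remains.
R4C9 = 1: row 4 has {4,7,8}; col 9 has {2,3,5,7}; box has {2,3,6,7,8,9} → only 1 remains.
R5C3 = 1: row 5 has {3,6,7,9}; col 3 has {2,5,7,8,9}; box has {4,8,9} → only 1 remains.
R6C3 = 6: row 6 has {2,3,8,9}; col 3 has {1,2,5,7,8,9}; box has {1,4,8,9} → only 6 remains.
R8C3 = 4: row 8 has {9}; col 3 has {1,2,5,6,7,8,9}; box has {2,3,6,7,8,9} → only 4 remains.
R8C8 = 2: row 8 has {4,9}; col 8 has {1,3,4,5,6,7,8,9}; box has {3,5,7,8} → only 2 remains.
R8C9 = 6: row 8 has {2,4,9}; col 9 has {1,2,3,5,7}; box has {2,3,5,7,8} → only 6 remains.
R1C9 = 9: row 1 has {1,3,8}; col 9 has {1,2,3,5,6,7}; box has {1,3,4,5,7} → only 9 remains.
R2C9 = 8: row 2 has {1,3,4,5,9}; col 9 has {1,2,3,5,6,7,9}; box has {1,3,4,5,7,9} → only 8 remains.
R4C3 = 3: row 4 has {1,4,7,8}; col 3 has {1,2,4,5,6,7,8,9}; box has {1,4,6,8,9} → only 3 remains.
R8C7 = 1: row 8 has {2,4,6,9}; col 7 has {3,7,8}; box has {2,3,5,6,7,8} → only 1 remains.
R9C9 = 4: row 9 has {2,3,7,8}; col 9 has {1,2,3,5,6,7,8,9}; box has {1,2,3,5,6,7,8} → only 4 remains.
R8C1 = 5: row 8 has {1,2,4,6,9}; col 1 has {3,4,6,8,9}; box has {2,3,4,6,7,8,9} → only 5 remains.
R8C6 = 8: row 8 has {1,2,4,5,6,9}; col 6 has {2,3,7,9}; box has {2,9} → only 8 remains.
R9C1 = 1: row 9 has {2,3,4,7,8}; col 1 has {3,4,5,6,8,9}; box has {2,3,4,5,6,7,8,9} → only 1 remains.
R9C7 = 9: row 9 has {1,2,3,4,7,8}; col 7 has {1,3,7,8}; box has {1,2,3,4,5,6,7,8} → only 9 remains.
R6C1 = 7: row 6 has {2,3,6,8,9}; col 1 has {1,3,4,5,6,8,9}; box has {1,3,4,6,8,9} → only 7 remains.
R8C4 = 7: row 8 has {1,2,4,5,6,8,9}; col 4 has {1,2,3,9}; box has {2,8,9} → only 7 remains.
R8C5 = 3: row 8 has {1,2,4,5,6,7,8,9}; col 5 has {8}; box has {2,7,8,9} → only 3 remains.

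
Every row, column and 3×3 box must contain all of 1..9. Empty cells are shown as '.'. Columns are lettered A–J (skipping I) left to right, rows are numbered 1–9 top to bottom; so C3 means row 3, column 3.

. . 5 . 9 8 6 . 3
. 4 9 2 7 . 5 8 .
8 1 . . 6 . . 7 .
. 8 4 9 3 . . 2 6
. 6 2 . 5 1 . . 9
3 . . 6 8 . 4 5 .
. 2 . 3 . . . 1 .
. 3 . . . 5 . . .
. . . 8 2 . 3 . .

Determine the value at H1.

B1 = 7: row 1 has {3,5,6,8,9}; col 2 has {1,2,3,4,6,8}; box has {1,4,5,8,9} → only 7 remains.
H1 = 4: row 1 has {3,5,6,7,8,9}; col 8 has {1,2,5,7,8}; box has {3,5,6,7,8} → only 4 remains.

4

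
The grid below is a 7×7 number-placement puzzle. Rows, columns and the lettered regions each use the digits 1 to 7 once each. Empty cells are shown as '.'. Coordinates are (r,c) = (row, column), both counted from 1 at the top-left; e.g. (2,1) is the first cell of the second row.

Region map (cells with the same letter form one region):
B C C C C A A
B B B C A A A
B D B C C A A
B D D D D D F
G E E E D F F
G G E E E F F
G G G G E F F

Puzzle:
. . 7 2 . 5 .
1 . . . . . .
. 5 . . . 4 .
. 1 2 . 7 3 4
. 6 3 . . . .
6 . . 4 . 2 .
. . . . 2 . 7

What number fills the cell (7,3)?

5

(3,3) = 6 (sole candidate).
(4,1) = 5 (sole candidate).
(4,4) = 6 (sole candidate).
(5,5) = 4 (sole candidate).
(5,6) = 1 (sole candidate).
(5,7) = 5 (sole candidate).
(6,7) = 3 (sole candidate).
(7,6) = 6 (sole candidate).
(2,3) = 4 (sole candidate).
(2,6) = 7 (sole candidate).
(5,4) = 7 (sole candidate).
(6,2) = 7 (sole candidate).
(1,1) = 3 (sole candidate).
(1,2) = 4 (sole candidate).
(2,2) = 2 (sole candidate).
(2,7) = 6 (sole candidate).
(3,1) = 7 (sole candidate).
(5,1) = 2 (sole candidate).
(7,1) = 4 (sole candidate).
(7,2) = 3 (sole candidate).
(1,7) = 1 (sole candidate).
(2,5) = 3 (sole candidate).
(3,5) = 1 (sole candidate).
(3,7) = 2 (sole candidate).
(6,5) = 5 (sole candidate).
(1,5) = 6 (sole candidate).
(2,4) = 5 (sole candidate).
(3,4) = 3 (sole candidate).
(6,3) = 1 (sole candidate).
(7,3) = 5: row 7 has {2,3,4,6,7}; col 3 has {1,2,3,4,6,7}; region has {2,3,4,6,7} → only 5 remains.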